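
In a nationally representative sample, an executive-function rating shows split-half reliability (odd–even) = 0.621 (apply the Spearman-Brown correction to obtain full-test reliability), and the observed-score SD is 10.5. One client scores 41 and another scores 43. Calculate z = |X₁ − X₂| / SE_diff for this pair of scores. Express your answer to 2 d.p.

Full-length reliability (Spearman-Brown) = 2(0.621)/(1+0.621) ≈ 0.766
The standard error of measurement is 10.500*√(1 − 0.766) ≈ 10.500*0.484 ≈ 5.077.
SE_diff = √2 * SEM ≈ 7.180
z = |41 − 43| / 7.180 = 2 / 7.180 ≈ 0.279

0.28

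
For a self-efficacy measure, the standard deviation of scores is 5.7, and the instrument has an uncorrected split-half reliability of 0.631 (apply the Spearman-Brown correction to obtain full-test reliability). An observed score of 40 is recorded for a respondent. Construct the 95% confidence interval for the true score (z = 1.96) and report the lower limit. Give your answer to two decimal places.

34.69

Full-length reliability (Spearman-Brown) = 2(0.631)/(1+0.631) ≈ 0.7738
SEM = 5.7000*√(1 − 0.7738) ≈ 2.7112
Half-width = 1.96*2.7112 ≈ 5.3139
Lower bound: 40 − 5.3139 = 34.6861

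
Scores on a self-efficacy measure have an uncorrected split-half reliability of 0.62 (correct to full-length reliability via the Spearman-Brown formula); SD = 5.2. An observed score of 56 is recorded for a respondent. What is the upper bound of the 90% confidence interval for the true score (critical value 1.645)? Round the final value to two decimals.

60.14

r_full = 2·0.62 / (1 + 0.62) ≈ 0.765
The standard error of measurement is 5.200×√(1 − 0.765) ≈ 5.200×0.484 ≈ 2.518.
Margin = 1.645 × 2.518 ≈ 4.143
Upper bound: 56 + 4.143 = 60.143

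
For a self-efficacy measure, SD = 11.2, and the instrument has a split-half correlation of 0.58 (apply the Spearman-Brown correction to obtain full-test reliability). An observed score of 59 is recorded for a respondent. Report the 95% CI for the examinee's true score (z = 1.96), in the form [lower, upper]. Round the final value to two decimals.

[47.68, 70.32]

Full-length reliability (Spearman-Brown) = 2(0.58)/(1+0.58) ≈ 0.734
SEM = 11.200 · √(1 − 0.734) = 11.200 · √0.266 ≈ 11.200 · 0.516 ≈ 5.774
Margin = 1.96 · 5.774 ≈ 11.318
CI = 59 ± 11.318 → [47.682, 70.318]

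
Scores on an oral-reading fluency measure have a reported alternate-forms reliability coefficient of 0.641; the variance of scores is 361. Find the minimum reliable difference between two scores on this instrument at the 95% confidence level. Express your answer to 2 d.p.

SD = √361 ≃ 19.000
SEM = 19.000·√(1 − 0.641) ≃ 11.384
SE_diff = SEM · √2 ≃ 11.384 · 1.414 ≃ 16.100
Minimum reliable difference = 1.96 · SE_diff ≃ 1.96 · 16.100 ≃ 31.555

31.56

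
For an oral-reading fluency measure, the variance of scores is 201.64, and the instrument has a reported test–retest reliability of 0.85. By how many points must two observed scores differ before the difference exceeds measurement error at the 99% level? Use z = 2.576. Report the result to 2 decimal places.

σ = 201.64^(1/2) = 14.200
SEM = 14.200 · √(1 − 0.850) = 14.200 · √0.150 ≃ 14.200 · 0.387 ≃ 5.500
Standard error of the difference = 5.500·√2 ≃ 7.778
Smallest detectable difference = 2.576·7.778 ≃ 20.035

20.04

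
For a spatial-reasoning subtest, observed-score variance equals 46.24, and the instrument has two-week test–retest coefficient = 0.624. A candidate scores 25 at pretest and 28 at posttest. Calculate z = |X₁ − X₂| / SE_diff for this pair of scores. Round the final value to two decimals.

SD = √46.24 ≈ 6.8000
SEM = 6.8000 * √(1 − 0.6240) = 6.8000 * √0.3760 ≈ 6.8000 * 0.6132 ≈ 4.1697
SE_diff = SEM * √2 ≈ 4.1697 * 1.4142 ≈ 5.8968
z = 3 / 5.8968 ≈ 0.5087

0.51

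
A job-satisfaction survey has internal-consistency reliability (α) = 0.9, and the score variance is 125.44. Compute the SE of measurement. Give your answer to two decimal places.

3.54

SD = √125.44 ≈ 11.200
SEM = 11.200*√(1 − 0.900) ≈ 3.542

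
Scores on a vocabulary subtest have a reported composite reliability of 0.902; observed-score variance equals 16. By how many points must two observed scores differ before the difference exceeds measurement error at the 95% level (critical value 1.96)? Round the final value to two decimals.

σ = 16^(1/2) = 4.0000
SEM = 4.0000*√(1 − 0.9020) ≃ 1.2522
SE_diff = √2 * SEM ≃ 1.7709
Minimum reliable difference = 1.96 * SE_diff ≃ 1.96 * 1.7709 ≃ 3.4709

3.47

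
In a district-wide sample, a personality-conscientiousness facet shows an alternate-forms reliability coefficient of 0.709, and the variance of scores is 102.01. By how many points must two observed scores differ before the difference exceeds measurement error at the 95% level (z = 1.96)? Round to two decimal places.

SD = √102.01 = 10.1000
SEM = 10.1000 * √(1 − 0.7090) = 10.1000 * √0.2910 ≈ 10.1000 * 0.5394 ≈ 5.4484
SE_diff = √2 * SEM ≈ 7.7052
Minimum reliable difference = 1.96 * SE_diff ≈ 1.96 * 7.7052 ≈ 15.1022

15.10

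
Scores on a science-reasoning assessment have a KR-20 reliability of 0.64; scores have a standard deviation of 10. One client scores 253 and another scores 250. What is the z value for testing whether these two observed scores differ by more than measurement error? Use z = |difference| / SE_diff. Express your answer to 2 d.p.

0.35

SEM = 10.0000×√(1 − 0.6400) ≈ 6.0000
SE_diff = SEM × √2 ≈ 6.0000 × 1.4142 ≈ 8.4853
z = |253 − 250| / 8.4853 = 3 / 8.4853 ≈ 0.3536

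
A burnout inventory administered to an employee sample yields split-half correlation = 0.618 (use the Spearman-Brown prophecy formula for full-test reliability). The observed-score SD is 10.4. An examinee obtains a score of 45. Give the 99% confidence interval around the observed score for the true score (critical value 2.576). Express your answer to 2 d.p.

[31.98, 58.02]

r_full = 2·0.618 / (1 + 0.618) ≈ 0.76391
SEM = 10.40000*√(1 − 0.76391) ≈ 5.05331
Half-width = 2.576*5.05331 ≈ 13.01732
CI = 45 ± 13.01732 → [31.98268, 58.01732]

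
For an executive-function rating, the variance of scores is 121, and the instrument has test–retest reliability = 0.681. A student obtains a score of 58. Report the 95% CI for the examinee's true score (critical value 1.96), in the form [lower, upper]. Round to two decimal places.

[45.82, 70.18]

SD = √121 = 11.0000
SEM = 11.0000 × √(1 − 0.6810) = 11.0000 × √0.3190 ≈ 11.0000 × 0.5648 ≈ 6.2128
Half-width = 1.96×6.2128 ≈ 12.1771
CI = 58 ± 12.1771 → [45.8229, 70.1771]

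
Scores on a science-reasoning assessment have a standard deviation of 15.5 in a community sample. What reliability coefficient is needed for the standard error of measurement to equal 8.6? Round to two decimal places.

r = 1 − (SEM / SD)² = 1 − (8.600 / 15.5)² ≈ 1 − 0.308 ≈ 0.692

0.69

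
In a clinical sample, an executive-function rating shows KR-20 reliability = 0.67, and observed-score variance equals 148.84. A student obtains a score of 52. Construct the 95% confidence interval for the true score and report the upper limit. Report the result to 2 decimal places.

65.74

SD = √148.84 ≈ 12.2000
SEM = 12.2000 · √(1 − 0.6700) = 12.2000 · √0.3300 ≈ 12.2000 · 0.5745 ≈ 7.0084
1.96 · SEM ≈ 13.7364
Upper bound: 52 + 13.7364 = 65.7364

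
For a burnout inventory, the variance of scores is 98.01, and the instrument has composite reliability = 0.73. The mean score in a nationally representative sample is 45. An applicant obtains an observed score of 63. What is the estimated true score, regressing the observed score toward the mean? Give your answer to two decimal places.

T̂ = 0.730(63) + 0.270(45) ≈ 58.140

58.14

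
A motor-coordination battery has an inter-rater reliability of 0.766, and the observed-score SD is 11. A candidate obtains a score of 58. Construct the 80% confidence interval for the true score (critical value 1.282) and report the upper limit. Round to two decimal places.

64.82

The standard error of measurement is 11.00000×√(1 − 0.76600) ≃ 11.00000×0.48374 ≃ 5.32109.
Margin = 1.282 × 5.32109 ≃ 6.82164
Upper bound: 58 + 6.82164 = 64.82164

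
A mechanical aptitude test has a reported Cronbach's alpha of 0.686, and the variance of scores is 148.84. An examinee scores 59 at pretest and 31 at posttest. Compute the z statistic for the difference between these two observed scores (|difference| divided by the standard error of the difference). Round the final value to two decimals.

SD = √148.84 ≈ 12.20000
SEM = 12.20000×√(1 − 0.68600) ≈ 6.83636
Standard error of the difference = 6.83636·√2 ≈ 9.66807
z = 28 / 9.66807 ≈ 2.89613

2.90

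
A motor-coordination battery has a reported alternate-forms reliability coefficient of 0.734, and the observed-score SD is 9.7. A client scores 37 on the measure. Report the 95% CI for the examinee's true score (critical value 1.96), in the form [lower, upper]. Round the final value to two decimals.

The standard error of measurement is 9.7000×√(1 − 0.7340) ≃ 9.7000×0.5158 ≃ 5.0028.
Margin = 1.96 × 5.0028 ≃ 9.8055
CI = 37 ± 9.8055 → [27.1945, 46.8055]

[27.19, 46.81]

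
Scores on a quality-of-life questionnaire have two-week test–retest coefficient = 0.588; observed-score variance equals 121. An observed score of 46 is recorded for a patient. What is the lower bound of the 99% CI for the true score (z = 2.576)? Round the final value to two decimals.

27.81

SD = √121 ≃ 11.00000
SEM = 11.00000·√(1 − 0.58800) ≃ 7.06059
Margin = 2.576 · 7.06059 ≃ 18.18809
Lower bound: 46 − 18.18809 = 27.81191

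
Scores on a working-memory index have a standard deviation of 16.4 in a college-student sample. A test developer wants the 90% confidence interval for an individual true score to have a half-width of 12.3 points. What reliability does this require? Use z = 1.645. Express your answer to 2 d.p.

SEM needed = half-width / z = 12.3/1.645 ≃ 7.477
Required reliability = 1 − (SEM/SD)² = 1 − 0.208 ≃ 0.792

0.79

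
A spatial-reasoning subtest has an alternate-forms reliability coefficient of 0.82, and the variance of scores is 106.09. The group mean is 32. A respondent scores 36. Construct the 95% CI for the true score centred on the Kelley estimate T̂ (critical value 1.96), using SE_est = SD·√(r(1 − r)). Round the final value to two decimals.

SD = √106.09 = 10.30000
Estimated true score = 0.82000·36 + (1 − 0.82000)·32 ≈ 35.28000
SE_est = 10.30000·√[r(1 − r)] ≈ 3.95713
95% CI: 35.28000 ± 7.75598 ≈ (27.52402, 43.03598)

[27.52, 43.04]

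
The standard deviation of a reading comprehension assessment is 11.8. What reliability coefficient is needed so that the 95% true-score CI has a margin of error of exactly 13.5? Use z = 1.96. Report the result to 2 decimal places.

0.66

Required SEM = 13.5 / 1.96 ≈ 6.8878
r = 1 − (6.8878/11.8)² ≈ 1 − 0.3407 ≈ 0.6593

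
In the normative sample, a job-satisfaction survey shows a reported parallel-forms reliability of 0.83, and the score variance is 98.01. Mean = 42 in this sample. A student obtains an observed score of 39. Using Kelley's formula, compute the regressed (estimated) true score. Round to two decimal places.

T̂ = r·X + (1 − r)·M = 0.8300*39 + 0.1700*42 = 32.3700 + 7.1400 ≈ 39.5100

39.51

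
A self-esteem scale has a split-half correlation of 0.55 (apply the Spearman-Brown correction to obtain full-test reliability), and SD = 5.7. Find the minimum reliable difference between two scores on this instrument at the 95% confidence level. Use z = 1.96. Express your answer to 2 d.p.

Full-length reliability (Spearman-Brown) = 2(0.55)/(1+0.55) ≈ 0.70968
SEM = 5.70000 · √(1 − 0.70968) = 5.70000 · √0.29032 ≈ 5.70000 · 0.53882 ≈ 3.07125
SE_diff = √2 · SEM ≈ 4.34340
Smallest detectable difference = 1.96·4.34340 ≈ 8.51307

8.51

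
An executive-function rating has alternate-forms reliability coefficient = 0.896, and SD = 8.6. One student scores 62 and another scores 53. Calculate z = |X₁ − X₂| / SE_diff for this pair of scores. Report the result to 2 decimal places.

2.29

SEM = 8.6000 · √(1 − 0.8960) = 8.6000 · √0.1040 ≃ 8.6000 · 0.3225 ≃ 2.7734
SE_diff = SEM · √2 ≃ 2.7734 · 1.4142 ≃ 3.9222
z = 9 / 3.9222 ≃ 2.2946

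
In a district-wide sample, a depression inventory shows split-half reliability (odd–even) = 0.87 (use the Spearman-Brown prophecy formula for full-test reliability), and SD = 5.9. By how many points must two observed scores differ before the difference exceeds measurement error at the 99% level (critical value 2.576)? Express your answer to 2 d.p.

5.67

Full-length reliability (Spearman-Brown) = 2(0.87)/(1+0.87) ≈ 0.930
SEM = 5.900×√(1 − 0.930) ≈ 1.556
Standard error of the difference = 1.556·√2 ≈ 2.200
Minimum reliable difference = 2.576 × SE_diff ≈ 2.576 × 2.200 ≈ 5.667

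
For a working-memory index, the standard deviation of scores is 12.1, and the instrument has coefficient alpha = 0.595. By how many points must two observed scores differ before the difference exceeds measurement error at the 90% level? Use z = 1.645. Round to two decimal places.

SEM = 12.1000×√(1 − 0.5950) ≃ 7.7004
SE_diff = SEM × √2 ≃ 7.7004 × 1.4142 ≃ 10.8900
Minimum reliable difference = 1.645 × SE_diff ≃ 1.645 × 10.8900 ≃ 17.9140

17.91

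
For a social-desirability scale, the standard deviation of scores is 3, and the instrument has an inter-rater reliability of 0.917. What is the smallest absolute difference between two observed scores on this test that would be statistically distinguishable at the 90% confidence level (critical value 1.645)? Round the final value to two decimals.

2.01

SEM = 3.00000 * √(1 − 0.91700) = 3.00000 * √0.08300 ≈ 3.00000 * 0.28810 ≈ 0.86429
SE_diff = SEM * √2 ≈ 0.86429 * 1.41421 ≈ 1.22229
Minimum reliable difference = 1.645 * SE_diff ≈ 1.645 * 1.22229 ≈ 2.01067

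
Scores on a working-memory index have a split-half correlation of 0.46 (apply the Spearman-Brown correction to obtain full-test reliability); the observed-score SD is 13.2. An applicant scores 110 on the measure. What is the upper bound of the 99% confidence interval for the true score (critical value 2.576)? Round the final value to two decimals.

r_full = 2·0.46 / (1 + 0.46) ≈ 0.63014
SEM = 13.20000 × √(1 − 0.63014) = 13.20000 × √0.36986 ≈ 13.20000 × 0.60816 ≈ 8.02776
2.576 × SEM ≈ 20.67951
Upper bound: 110 + 20.67951 = 130.67951

130.68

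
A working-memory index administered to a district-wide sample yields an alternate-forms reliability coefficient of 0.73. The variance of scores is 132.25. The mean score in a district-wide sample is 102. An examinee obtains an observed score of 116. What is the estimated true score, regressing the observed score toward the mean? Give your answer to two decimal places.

112.22

T̂ = r·X + (1 − r)·M = 0.730*116 + 0.270*102 = 84.680 + 27.540 ≃ 112.220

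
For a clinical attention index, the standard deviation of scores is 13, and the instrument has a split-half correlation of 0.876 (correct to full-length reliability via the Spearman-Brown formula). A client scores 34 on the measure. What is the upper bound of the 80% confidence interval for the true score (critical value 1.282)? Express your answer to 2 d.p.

38.28

Spearman-Brown: r = 2(0.876) / (1 + 0.876) = 1.75200 / 1.87600 ≈ 0.93390
SEM = 13.00000 * √(1 − 0.93390) = 13.00000 * √0.06610 ≈ 13.00000 * 0.25710 ≈ 3.34224
Half-width = 1.282*3.34224 ≈ 4.28475
Upper bound: 34 + 4.28475 = 38.28475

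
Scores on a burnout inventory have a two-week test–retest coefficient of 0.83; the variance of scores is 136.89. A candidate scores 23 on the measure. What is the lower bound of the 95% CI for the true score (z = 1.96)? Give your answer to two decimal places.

13.54

σ = 136.89^(1/2) = 11.7000
SEM = 11.7000 × √(1 − 0.8300) = 11.7000 × √0.1700 ≈ 11.7000 × 0.4123 ≈ 4.8240
Margin = 1.96 × 4.8240 ≈ 9.4551
Lower limit = 23 − 9.4551 ≈ 13.5449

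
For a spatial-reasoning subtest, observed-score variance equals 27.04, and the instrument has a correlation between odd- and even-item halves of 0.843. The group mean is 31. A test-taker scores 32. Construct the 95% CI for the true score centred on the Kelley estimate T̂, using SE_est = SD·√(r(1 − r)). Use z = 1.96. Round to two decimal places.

SD = √27.04 = 5.20000
Spearman-Brown: r = 2(0.843) / (1 + 0.843) = 1.68600 / 1.84300 ≈ 0.91481
T̂ = r·X + (1 − r)·M = 0.91481*32 + 0.08519*31 ≈ 29.27401 + 2.64080 ≈ 31.91481
SE_est = SD * √(r(1 − r)) = 5.20000 * √0.07793 ≈ 5.20000 * 0.27916 ≈ 1.45163
95% CI: 31.91481 ± 2.84520 ≈ (29.06961, 34.76001)

[29.07, 34.76]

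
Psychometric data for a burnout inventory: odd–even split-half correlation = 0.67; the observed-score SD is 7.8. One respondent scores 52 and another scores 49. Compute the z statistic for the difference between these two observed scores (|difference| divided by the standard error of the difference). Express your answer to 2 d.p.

r_full = 2·0.67 / (1 + 0.67) ≈ 0.80240
SEM = 7.80000*√(1 − 0.80240) ≈ 3.46732
SE_diff = SEM * √2 ≈ 3.46732 * 1.41421 ≈ 4.90352
z = 3 / 4.90352 ≈ 0.61180

0.61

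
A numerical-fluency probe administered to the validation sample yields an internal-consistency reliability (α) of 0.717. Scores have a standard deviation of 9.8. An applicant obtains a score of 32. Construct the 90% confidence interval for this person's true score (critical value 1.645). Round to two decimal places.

[23.42, 40.58]

SEM = 9.8000*√(1 − 0.7170) ≈ 5.2134
Half-width = 1.645*5.2134 ≈ 8.5760
Interval: (23.4240, 40.5760)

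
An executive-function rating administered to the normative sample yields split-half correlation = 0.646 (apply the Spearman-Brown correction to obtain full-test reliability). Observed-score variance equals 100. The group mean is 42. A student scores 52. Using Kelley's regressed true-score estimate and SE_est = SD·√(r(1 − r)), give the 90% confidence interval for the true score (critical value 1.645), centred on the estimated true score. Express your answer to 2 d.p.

SD = √100 = 10.00000
r_full = 2·0.646 / (1 + 0.646) ≈ 0.78493
T̂ = r·X + (1 − r)·M = 0.78493·52 + 0.21507·42 ≈ 40.81652 + 9.03281 ≈ 49.84933
SE_est = SD · √(r(1 − r)) = 10.00000 · √0.16881 ≈ 10.00000 · 0.41087 ≈ 4.10869
90% CI: 49.84933 ± 6.75879 ≈ (43.09054, 56.60812)

[43.09, 56.61]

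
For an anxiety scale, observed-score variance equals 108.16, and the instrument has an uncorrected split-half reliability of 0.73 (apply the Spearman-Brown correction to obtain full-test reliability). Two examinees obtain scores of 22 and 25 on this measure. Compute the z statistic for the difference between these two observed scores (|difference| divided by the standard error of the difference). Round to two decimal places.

0.52

SD = √108.16 ≈ 10.4000
Spearman-Brown: r = 2(0.73) / (1 + 0.73) = 1.4600 / 1.7300 ≈ 0.8439
SEM = 10.4000·√(1 − 0.8439) ≈ 4.1086
Standard error of the difference = 4.1086·√2 ≈ 5.8104
z = |22 − 25| / 5.8104 = 3 / 5.8104 ≈ 0.5163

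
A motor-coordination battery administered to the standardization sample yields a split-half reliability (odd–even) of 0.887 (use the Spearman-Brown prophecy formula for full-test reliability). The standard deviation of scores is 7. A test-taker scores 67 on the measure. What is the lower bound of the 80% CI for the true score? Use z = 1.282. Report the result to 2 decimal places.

64.80

r_full = 2·0.887 / (1 + 0.887) ≈ 0.940
SEM = 7.000 · √(1 − 0.940) = 7.000 · √0.060 ≈ 7.000 · 0.245 ≈ 1.713
Half-width = 1.282·1.713 ≈ 2.196
Lower bound: 67 − 2.196 = 64.804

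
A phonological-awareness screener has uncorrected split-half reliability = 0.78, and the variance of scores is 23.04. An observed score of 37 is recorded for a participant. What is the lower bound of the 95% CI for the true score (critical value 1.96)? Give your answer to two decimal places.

σ = 23.04^(1/2) = 4.8000
Full-length reliability (Spearman-Brown) = 2(0.78)/(1+0.78) ≈ 0.8764
SEM = 4.8000 × √(1 − 0.8764) = 4.8000 × √0.1236 ≈ 4.8000 × 0.3516 ≈ 1.6875
Half-width = 1.96×1.6875 ≈ 3.3075
Lower bound: 37 − 3.3075 = 33.6925

33.69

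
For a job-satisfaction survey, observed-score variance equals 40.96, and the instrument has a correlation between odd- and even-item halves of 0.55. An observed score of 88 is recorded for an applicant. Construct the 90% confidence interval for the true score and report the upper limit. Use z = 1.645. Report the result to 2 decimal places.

SD = √40.96 = 6.4000
r_full = 2·0.55 / (1 + 0.55) ≃ 0.7097
SEM = 6.4000 · √(1 − 0.7097) = 6.4000 · √0.2903 ≃ 6.4000 · 0.5388 ≃ 3.4484
1.645 · SEM ≃ 5.6727
Upper bound: 88 + 5.6727 = 93.6727

93.67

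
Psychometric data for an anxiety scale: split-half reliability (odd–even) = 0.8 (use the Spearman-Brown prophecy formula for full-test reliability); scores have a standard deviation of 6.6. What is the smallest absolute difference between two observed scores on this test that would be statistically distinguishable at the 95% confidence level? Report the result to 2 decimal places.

Spearman-Brown: r = 2(0.8) / (1 + 0.8) = 1.6000 / 1.8000 ≈ 0.8889
The standard error of measurement is 6.6000·√(1 − 0.8889) ≈ 6.6000·0.3333 ≈ 2.2000.
Standard error of the difference = 2.2000·√2 ≈ 3.1113
Smallest detectable difference = 1.96·3.1113 ≈ 6.0981

6.10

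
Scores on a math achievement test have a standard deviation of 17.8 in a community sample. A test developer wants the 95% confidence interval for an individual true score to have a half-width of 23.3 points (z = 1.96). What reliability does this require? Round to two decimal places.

0.55

Required SEM = 23.3 / 1.96 ≈ 11.888
Required reliability = 1 − (SEM/SD)² = 1 − 0.446 ≈ 0.554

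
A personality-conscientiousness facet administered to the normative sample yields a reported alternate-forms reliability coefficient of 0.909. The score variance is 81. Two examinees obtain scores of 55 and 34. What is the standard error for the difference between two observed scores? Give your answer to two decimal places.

3.84

SD = √81 = 9.000
SEM = 9.000 * √(1 − 0.909) = 9.000 * √0.091 ≃ 9.000 * 0.302 ≃ 2.715
SE_diff = √2 * SEM ≃ 3.840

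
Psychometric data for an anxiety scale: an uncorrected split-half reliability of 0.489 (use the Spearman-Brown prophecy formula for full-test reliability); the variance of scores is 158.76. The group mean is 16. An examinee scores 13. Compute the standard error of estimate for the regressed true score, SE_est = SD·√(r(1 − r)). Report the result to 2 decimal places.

SD = √158.76 ≈ 12.600
r_full = 2·0.489 / (1 + 0.489) ≈ 0.657
SE_est = SD * √(r(1 − r)) = 12.600 * √0.225 ≈ 12.600 * 0.475 ≈ 5.982

5.98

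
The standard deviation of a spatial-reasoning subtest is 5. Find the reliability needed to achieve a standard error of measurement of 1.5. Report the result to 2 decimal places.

r = 1 − (SEM / SD)² = 1 − (1.500 / 5)² ≈ 1 − 0.090 ≈ 0.910

0.91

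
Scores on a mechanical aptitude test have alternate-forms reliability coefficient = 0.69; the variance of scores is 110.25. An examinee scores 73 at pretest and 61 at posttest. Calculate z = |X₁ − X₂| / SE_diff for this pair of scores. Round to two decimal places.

SD = √110.25 ≈ 10.500
SEM = 10.500 × √(1 − 0.690) = 10.500 × √0.310 ≈ 10.500 × 0.557 ≈ 5.846
SE_diff = SEM × √2 ≈ 5.846 × 1.414 ≈ 8.268
z = 12 / 8.268 ≈ 1.451

1.45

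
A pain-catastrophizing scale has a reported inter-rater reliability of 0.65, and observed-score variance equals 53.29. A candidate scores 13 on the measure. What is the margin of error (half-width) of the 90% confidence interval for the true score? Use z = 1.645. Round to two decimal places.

SD = √53.29 = 7.300
SEM = 7.300×√(1 − 0.650) ≈ 4.319
1.645 × SEM ≈ 7.104

7.10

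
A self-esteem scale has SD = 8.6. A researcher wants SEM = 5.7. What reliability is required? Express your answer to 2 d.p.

r = 1 − (SEM / SD)² = 1 − (5.700 / 8.6)² ≃ 1 − 0.439 ≃ 0.561

0.56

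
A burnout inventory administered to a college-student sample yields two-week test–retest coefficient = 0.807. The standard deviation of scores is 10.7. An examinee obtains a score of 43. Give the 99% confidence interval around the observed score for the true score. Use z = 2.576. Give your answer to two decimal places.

SEM = 10.700×√(1 − 0.807) ≃ 4.701
2.576 × SEM ≃ 12.109
Interval: (30.891, 55.109)

[30.89, 55.11]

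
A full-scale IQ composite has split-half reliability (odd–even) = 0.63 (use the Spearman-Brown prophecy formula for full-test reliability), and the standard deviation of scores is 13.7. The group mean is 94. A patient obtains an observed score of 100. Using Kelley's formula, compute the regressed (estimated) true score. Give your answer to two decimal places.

Full-length reliability (Spearman-Brown) = 2(0.63)/(1+0.63) ≈ 0.773
T̂ = r·X + (1 − r)·M = 0.773·100 + 0.227·94 ≈ 77.301 + 21.337 ≈ 98.638

98.64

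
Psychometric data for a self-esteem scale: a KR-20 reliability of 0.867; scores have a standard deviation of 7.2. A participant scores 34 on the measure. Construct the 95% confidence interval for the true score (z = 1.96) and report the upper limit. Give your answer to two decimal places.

39.15

SEM = 7.2000 × √(1 − 0.8670) = 7.2000 × √0.1330 ≃ 7.2000 × 0.3647 ≃ 2.6258
1.96 × SEM ≃ 5.1465
Upper limit = 34 + 5.1465 ≃ 39.1465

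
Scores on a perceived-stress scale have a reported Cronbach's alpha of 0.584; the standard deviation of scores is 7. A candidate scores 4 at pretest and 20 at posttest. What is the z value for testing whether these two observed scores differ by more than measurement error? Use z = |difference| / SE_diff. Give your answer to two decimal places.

2.51

SEM = 7.00000 · √(1 − 0.58400) = 7.00000 · √0.41600 ≈ 7.00000 · 0.64498 ≈ 4.51486
SE_diff = √2 · SEM ≈ 6.38498
z = |4 − 20| / 6.38498 = 16 / 6.38498 ≈ 2.50588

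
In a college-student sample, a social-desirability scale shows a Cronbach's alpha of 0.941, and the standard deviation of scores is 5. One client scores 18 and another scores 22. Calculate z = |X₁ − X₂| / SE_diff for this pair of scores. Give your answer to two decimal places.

2.33

The standard error of measurement is 5.0000×√(1 − 0.9410) ≈ 5.0000×0.2429 ≈ 1.2145.
SE_diff = SEM × √2 ≈ 1.2145 × 1.4142 ≈ 1.7176
z = 4 / 1.7176 ≈ 2.3289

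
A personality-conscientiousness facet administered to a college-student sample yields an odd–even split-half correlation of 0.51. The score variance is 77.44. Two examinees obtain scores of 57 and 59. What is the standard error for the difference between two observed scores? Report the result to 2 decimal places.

σ = 77.44^(1/2) = 8.8000
r_full = 2·0.51 / (1 + 0.51) ≈ 0.6755
SEM = 8.8000 × √(1 − 0.6755) = 8.8000 × √0.3245 ≈ 8.8000 × 0.5697 ≈ 5.0129
SE_diff = SEM × √2 ≈ 5.0129 × 1.4142 ≈ 7.0894

7.09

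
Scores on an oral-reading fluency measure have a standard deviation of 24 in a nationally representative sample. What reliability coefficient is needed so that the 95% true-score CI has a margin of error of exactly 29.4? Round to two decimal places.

Required SEM = 29.4 / 1.96 ≈ 15.00000
Required reliability = 1 − (SEM/SD)² = 1 − 0.39062 ≈ 0.60938

0.61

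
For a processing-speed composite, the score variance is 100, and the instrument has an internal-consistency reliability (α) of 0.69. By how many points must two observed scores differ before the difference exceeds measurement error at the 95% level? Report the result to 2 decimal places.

SD = √100 ≈ 10.0000
The standard error of measurement is 10.0000·√(1 − 0.6900) ≈ 10.0000·0.5568 ≈ 5.5678.
SE_diff = SEM · √2 ≈ 5.5678 · 1.4142 ≈ 7.8740
Smallest detectable difference = 1.96·7.8740 ≈ 15.4331

15.43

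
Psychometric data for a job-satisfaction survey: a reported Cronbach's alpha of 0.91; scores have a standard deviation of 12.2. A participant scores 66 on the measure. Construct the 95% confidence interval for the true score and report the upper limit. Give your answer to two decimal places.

73.17

SEM = 12.2000·√(1 − 0.9100) ≃ 3.6600
Margin = 1.96 · 3.6600 ≃ 7.1736
Upper limit = 66 + 7.1736 ≃ 73.1736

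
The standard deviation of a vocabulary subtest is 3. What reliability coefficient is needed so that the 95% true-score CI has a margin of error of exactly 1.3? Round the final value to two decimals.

Required SEM = 1.3 / 1.96 ≈ 0.66327
r = 1 − (0.66327/3)² ≈ 1 − 0.04888 ≈ 0.95112

0.95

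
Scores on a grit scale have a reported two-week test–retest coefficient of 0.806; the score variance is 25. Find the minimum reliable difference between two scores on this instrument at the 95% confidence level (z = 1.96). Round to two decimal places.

SD = √25 ≃ 5.0000
SEM = 5.0000×√(1 − 0.8060) ≃ 2.2023
SE_diff = √2 × SEM ≃ 3.1145
Minimum reliable difference = 1.96 × SE_diff ≃ 1.96 × 3.1145 ≃ 6.1044

6.10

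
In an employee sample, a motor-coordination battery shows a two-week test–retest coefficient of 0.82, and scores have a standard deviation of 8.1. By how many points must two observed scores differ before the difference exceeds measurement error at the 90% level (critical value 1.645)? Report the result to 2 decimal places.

SEM = 8.10000 × √(1 − 0.82000) = 8.10000 × √0.18000 ≃ 8.10000 × 0.42426 ≃ 3.43654
SE_diff = SEM × √2 ≃ 3.43654 × 1.41421 ≃ 4.86000
Minimum reliable difference = 1.645 × SE_diff ≃ 1.645 × 4.86000 ≃ 7.99470

7.99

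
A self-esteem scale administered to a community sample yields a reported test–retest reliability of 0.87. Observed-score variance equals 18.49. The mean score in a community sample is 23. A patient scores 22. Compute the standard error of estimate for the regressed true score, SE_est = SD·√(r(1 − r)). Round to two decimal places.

SD = √18.49 ≃ 4.300
SE_est = SD · √(r(1 − r)) = 4.300 · √0.113 ≃ 4.300 · 0.336 ≃ 1.446

1.45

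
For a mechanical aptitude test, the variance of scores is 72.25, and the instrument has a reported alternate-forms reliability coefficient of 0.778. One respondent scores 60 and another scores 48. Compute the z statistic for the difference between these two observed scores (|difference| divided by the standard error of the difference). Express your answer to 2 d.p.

SD = √72.25 = 8.50000
SEM = 8.50000 * √(1 − 0.77800) = 8.50000 * √0.22200 ≈ 8.50000 * 0.47117 ≈ 4.00493
SE_diff = √2 * SEM ≈ 5.66383
z = |60 − 48| / 5.66383 = 12 / 5.66383 ≈ 2.11871

2.12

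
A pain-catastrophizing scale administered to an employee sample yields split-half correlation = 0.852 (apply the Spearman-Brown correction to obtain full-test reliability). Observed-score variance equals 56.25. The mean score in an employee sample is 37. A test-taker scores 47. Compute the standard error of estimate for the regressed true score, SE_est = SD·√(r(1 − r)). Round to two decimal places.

σ = 56.25^(1/2) = 7.50000
r_full = 2·0.852 / (1 + 0.852) ≈ 0.92009
SE_est = SD * √(r(1 − r)) = 7.50000 * √0.07353 ≈ 7.50000 * 0.27116 ≈ 2.03370

2.03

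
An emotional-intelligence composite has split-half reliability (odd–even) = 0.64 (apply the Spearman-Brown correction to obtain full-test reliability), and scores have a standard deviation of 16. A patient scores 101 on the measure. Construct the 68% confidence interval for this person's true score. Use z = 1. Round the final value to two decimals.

[93.50, 108.50]

Spearman-Brown: r = 2(0.64) / (1 + 0.64) = 1.2800 / 1.6400 ≈ 0.7805
The standard error of measurement is 16.0000*√(1 − 0.7805) ≈ 16.0000*0.4685 ≈ 7.4963.
1 * SEM ≈ 7.4963
CI = 101 ± 7.4963 → [93.5037, 108.4963]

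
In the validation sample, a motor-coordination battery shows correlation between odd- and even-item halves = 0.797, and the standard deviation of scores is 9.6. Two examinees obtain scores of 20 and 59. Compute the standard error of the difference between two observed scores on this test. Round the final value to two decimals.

4.56

r_full = 2·0.797 / (1 + 0.797) ≈ 0.88703
SEM = 9.60000*√(1 − 0.88703) ≈ 3.22660
Standard error of the difference = 3.22660·√2 ≈ 4.56310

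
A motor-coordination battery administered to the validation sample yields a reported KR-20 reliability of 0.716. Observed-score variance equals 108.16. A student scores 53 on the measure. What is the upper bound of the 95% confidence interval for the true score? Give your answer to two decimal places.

63.86

SD = √108.16 ≈ 10.40000
SEM = 10.40000*√(1 − 0.71600) ≈ 5.54233
1.96 * SEM ≈ 10.86297
Upper bound: 53 + 10.86297 = 63.86297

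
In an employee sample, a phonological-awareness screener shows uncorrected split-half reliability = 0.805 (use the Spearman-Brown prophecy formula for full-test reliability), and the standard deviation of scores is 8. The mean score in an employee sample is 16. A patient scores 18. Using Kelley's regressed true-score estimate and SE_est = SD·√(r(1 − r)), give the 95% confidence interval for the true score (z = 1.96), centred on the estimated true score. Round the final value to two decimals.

r_full = 2·0.805 / (1 + 0.805) ≈ 0.89197
T̂ = r·X + (1 − r)·M = 0.89197×18 + 0.10803×16 ≈ 16.05540 + 1.72853 ≈ 17.78393
SE_est = SD × √(r(1 − r)) = 8.00000 × √0.09636 ≈ 8.00000 × 0.31042 ≈ 2.48338
CI = 17.78393 ± 1.96 × 2.48338 → [12.91651, 22.65136]

[12.92, 22.65]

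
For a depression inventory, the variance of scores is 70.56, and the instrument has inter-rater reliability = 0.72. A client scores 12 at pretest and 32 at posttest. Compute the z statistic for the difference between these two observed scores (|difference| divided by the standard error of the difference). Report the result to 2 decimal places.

SD = √70.56 ≈ 8.40000
The standard error of measurement is 8.40000*√(1 − 0.72000) ≈ 8.40000*0.52915 ≈ 4.44486.
SE_diff = SEM * √2 ≈ 4.44486 * 1.41421 ≈ 6.28598
z = |12 − 32| / 6.28598 = 20 / 6.28598 ≈ 3.18168

3.18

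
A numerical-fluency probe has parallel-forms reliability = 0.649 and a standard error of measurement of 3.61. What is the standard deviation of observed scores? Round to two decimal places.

6.09

SD = 3.61 / √(1 − 0.649) ≈ 6.0933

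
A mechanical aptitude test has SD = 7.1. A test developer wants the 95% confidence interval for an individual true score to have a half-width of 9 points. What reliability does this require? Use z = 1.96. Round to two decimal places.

0.58

Required SEM = 9 / 1.96 ≈ 4.5918
r = 1 − (SEM / SD)² = 1 − (4.5918 / 7.1)² ≈ 1 − 0.4183 ≈ 0.5817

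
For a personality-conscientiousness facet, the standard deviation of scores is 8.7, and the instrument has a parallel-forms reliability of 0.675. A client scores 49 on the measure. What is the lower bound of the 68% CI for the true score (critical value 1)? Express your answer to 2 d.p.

SEM = 8.7000 · √(1 − 0.6750) = 8.7000 · √0.3250 ≈ 8.7000 · 0.5701 ≈ 4.9598
Half-width = 1·4.9598 ≈ 4.9598
Lower limit = 49 − 4.9598 ≈ 44.0402

44.04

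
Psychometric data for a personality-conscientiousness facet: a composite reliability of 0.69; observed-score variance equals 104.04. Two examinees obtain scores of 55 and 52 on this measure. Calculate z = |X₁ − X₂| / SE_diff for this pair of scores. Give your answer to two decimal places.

SD = √104.04 = 10.20000
SEM = 10.20000·√(1 − 0.69000) ≃ 5.67912
SE_diff = SEM · √2 ≃ 5.67912 · 1.41421 ≃ 8.03149
z = |55 − 52| / 8.03149 = 3 / 8.03149 ≃ 0.37353

0.37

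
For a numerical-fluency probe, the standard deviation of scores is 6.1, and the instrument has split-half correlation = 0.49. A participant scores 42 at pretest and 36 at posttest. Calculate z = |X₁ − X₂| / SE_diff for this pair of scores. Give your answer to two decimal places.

r_full = 2·0.49 / (1 + 0.49) ≃ 0.6577
SEM = 6.1000 · √(1 − 0.6577) = 6.1000 · √0.3423 ≃ 6.1000 · 0.5850 ≃ 3.5688
SE_diff = SEM · √2 ≃ 3.5688 · 1.4142 ≃ 5.0470
z = |42 − 36| / 5.0470 = 6 / 5.0470 ≃ 1.1888

1.19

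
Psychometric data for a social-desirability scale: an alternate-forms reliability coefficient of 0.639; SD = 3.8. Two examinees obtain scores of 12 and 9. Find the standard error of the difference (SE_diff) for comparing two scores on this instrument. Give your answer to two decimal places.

3.23

The standard error of measurement is 3.80000·√(1 − 0.63900) ≈ 3.80000·0.60083 ≈ 2.28316.
SE_diff = SEM · √2 ≈ 2.28316 · 1.41421 ≈ 3.22888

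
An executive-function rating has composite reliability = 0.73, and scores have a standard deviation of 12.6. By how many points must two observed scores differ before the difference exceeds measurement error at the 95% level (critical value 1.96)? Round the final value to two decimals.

SEM = 12.6000*√(1 − 0.7300) ≈ 6.5472
SE_diff = √2 * SEM ≈ 9.2591
Minimum reliable difference = 1.96 * SE_diff ≈ 1.96 * 9.2591 ≈ 18.1478

18.15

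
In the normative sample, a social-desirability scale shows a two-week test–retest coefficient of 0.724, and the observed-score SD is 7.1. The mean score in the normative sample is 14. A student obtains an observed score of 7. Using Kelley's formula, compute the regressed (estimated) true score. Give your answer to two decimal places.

T̂ = 0.724(7) + 0.276(14) ≈ 8.932

8.93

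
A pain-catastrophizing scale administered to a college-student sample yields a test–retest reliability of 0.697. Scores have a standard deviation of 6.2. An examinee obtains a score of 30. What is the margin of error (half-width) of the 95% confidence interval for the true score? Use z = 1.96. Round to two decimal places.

SEM = 6.2000×√(1 − 0.6970) ≈ 3.4128
Half-width = 1.96×3.4128 ≈ 6.6891

6.69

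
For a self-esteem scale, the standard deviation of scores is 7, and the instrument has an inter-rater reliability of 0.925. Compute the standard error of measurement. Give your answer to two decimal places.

The standard error of measurement is 7.00000×√(1 − 0.92500) ≈ 7.00000×0.27386 ≈ 1.91703.

1.92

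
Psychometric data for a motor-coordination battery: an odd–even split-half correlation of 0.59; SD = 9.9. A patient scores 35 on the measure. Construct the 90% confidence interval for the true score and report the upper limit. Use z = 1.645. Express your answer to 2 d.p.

r_full = 2·0.59 / (1 + 0.59) ≈ 0.7421
SEM = 9.9000 × √(1 − 0.7421) = 9.9000 × √0.2579 ≈ 9.9000 × 0.5078 ≈ 5.0272
Margin = 1.645 × 5.0272 ≈ 8.2698
Upper bound: 35 + 8.2698 = 43.2698

43.27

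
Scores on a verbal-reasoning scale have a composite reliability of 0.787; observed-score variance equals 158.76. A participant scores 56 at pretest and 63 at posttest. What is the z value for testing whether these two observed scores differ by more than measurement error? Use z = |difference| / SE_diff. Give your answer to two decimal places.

0.85

σ = 158.76^(1/2) = 12.6000
SEM = 12.6000 × √(1 − 0.7870) = 12.6000 × √0.2130 ≃ 12.6000 × 0.4615 ≃ 5.8151
SE_diff = √2 × SEM ≃ 8.2239
z = 7 / 8.2239 ≃ 0.8512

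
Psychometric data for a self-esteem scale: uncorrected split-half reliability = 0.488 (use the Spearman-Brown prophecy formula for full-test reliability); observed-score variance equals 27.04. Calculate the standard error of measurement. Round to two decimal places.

3.05

SD = √27.04 = 5.2000
Full-length reliability (Spearman-Brown) = 2(0.488)/(1+0.488) ≈ 0.6559
The standard error of measurement is 5.2000×√(1 − 0.6559) ≈ 5.2000×0.5866 ≈ 3.0503.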